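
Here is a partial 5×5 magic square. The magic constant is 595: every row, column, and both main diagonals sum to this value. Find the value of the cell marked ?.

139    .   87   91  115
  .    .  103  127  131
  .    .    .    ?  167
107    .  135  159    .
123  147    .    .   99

143

Row 1: 139 + 87 + 91 + 115 + ? = 595, so (1,2) = 163.
Using column 5: 115 + 131 + 167 + 99 + ? → (4,5) = 595 − 512 = 83.
Row 4 needs 595; the known cells sum to 484, so (4,2) = 111.
The remaining cell in anti-diagonal is (3,3) = 595 − 476 = 119.
Column 3: 87 + 103 + 119 + 135 + ? = 595, so (5,3) = 151.
From main diagonal, 595 − (139 + 119 + 159 + 99) gives (2,2) = 79.
From row 2, 595 − (79 + 103 + 127 + 131) gives (2,1) = 155.
Row 5 needs 595; the known cells sum to 520, so (5,4) = 75.
The remaining cell in column 1 is (3,1) = 595 − 524 = 71.
Using column 2: 163 + 79 + 111 + 147 + ? → (3,2) = 595 − 500 = 95.
The remaining cell in column 4 is (3,4) = 595 − 452 = 143.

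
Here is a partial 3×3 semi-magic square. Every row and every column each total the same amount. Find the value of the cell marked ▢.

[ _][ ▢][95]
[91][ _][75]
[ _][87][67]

Column 3 is complete and sums to 237; that is the magic constant.
The remaining cell in row 2 is (2,2) = 237 − 166 = 71.
The remaining cell in row 3 is (3,1) = 237 − 154 = 83.
Column 1: 91 + 83 + ? = 237, so (1,1) = 63.
Column 2 must total 237; the given cells sum to 158, so (1,2) = 79.

79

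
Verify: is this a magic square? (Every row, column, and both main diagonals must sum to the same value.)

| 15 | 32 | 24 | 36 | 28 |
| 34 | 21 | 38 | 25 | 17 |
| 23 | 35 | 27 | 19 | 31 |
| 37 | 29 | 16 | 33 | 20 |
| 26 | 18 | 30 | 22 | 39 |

Yes

Row 1: 15 + 32 + 24 + 36 + 28 = 135.
Row 2: 34 + 21 + 38 + 25 + 17 = 135.
Row 3: 23 + 35 + 27 + 19 + 31 = 135.
Row 4: 37 + 29 + 16 + 33 + 20 = 135.
Row 5: 26 + 18 + 30 + 22 + 39 = 135.
Column 1: 15 + 34 + 23 + 37 + 26 = 135.
Column 2: 32 + 21 + 35 + 29 + 18 = 135.
Column 3: 24 + 38 + 27 + 16 + 30 = 135.
Column 4: 36 + 25 + 19 + 33 + 22 = 135.
Column 5: 28 + 17 + 31 + 20 + 39 = 135.
Main diagonal: 15 + 21 + 27 + 33 + 39 = 135.
Anti-diagonal: 28 + 25 + 27 + 29 + 26 = 135.
All lines sum to 135.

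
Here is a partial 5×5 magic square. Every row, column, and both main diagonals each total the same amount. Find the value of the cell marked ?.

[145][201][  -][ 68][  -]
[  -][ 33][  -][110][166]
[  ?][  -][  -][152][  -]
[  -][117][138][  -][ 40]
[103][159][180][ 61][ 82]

54

Row 5 is complete and sums to 585; that is the magic constant.
Column 2 must total 585; the given cells sum to 510, so (3,2) = 75.
From column 4, 585 − (68 + 110 + 152 + 61) gives (4,4) = 194.
The remaining cell in main diagonal is (3,3) = 585 − 454 = 131.
Anti-diagonal must total 585; the given cells sum to 461, so (1,5) = 124.
Row 1 needs 585; the known cells sum to 538, so (1,3) = 47.
Using row 4: 117 + 138 + 194 + 40 + ? → (4,1) = 585 − 489 = 96.
The remaining cell in column 3 is (2,3) = 585 − 496 = 89.
Column 5 must total 585; the given cells sum to 412, so (3,5) = 173.
Using row 2: 33 + 89 + 110 + 166 + ? → (2,1) = 585 − 398 = 187.
The remaining cell in row 3 is (3,1) = 585 − 531 = 54.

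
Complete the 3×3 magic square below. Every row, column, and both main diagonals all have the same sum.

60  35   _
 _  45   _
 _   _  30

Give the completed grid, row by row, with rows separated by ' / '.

60 35 40 / 25 45 65 / 50 55 30

Main diagonal is already complete: 60 + 45 + 30 = 135, so that is the magic constant.
From row 1, 135 − (60 + 35) gives (1,3) = 40.
Column 2 needs 135; the known cells sum to 80, so (3,2) = 55.
From column 3, 135 − (40 + 30) gives (2,3) = 65.
The remaining cell in anti-diagonal is (3,1) = 135 − 85 = 50.
Using row 2: 45 + 65 + ? → (2,1) = 135 − 110 = 25.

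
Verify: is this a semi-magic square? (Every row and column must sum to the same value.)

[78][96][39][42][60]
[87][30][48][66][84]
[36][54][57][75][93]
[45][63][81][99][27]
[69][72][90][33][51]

Yes

Row 1: 78 + 96 + 39 + 42 + 60 = 315.
Row 2: 87 + 30 + 48 + 66 + 84 = 315.
Row 3: 36 + 54 + 57 + 75 + 93 = 315.
Row 4: 45 + 63 + 81 + 99 + 27 = 315.
Row 5: 69 + 72 + 90 + 33 + 51 = 315.
Column 1: 78 + 87 + 36 + 45 + 69 = 315.
Column 2: 96 + 30 + 54 + 63 + 72 = 315.
Column 3: 39 + 48 + 57 + 81 + 90 = 315.
Column 4: 42 + 66 + 75 + 99 + 33 = 315.
Column 5: 60 + 84 + 93 + 27 + 51 = 315.
All lines sum to 315.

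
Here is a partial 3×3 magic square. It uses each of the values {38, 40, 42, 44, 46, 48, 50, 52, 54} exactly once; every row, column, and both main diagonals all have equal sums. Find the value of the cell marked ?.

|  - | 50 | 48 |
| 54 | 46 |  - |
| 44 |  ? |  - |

The 9 entries sum to 414, so each line sums to 414/3 = 138.
Row 1 needs 138; the known cells sum to 98, so (1,1) = 40.
Row 2 must total 138; the given cells sum to 100, so (2,3) = 38.
Column 2 needs 138; the known cells sum to 96, so (3,2) = 42.

42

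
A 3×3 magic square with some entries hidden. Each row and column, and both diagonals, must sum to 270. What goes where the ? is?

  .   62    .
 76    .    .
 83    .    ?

Column 1 must total 270; the given cells sum to 159, so (1,1) = 111.
Row 1 must total 270; the given cells sum to 173, so (1,3) = 97.
Anti-diagonal must total 270; the given cells sum to 180, so (2,2) = 90.
Row 2 must total 270; the given cells sum to 166, so (2,3) = 104.
Column 2 needs 270; the known cells sum to 152, so (3,2) = 118.
The remaining cell in column 3 is (3,3) = 270 − 201 = 69.

69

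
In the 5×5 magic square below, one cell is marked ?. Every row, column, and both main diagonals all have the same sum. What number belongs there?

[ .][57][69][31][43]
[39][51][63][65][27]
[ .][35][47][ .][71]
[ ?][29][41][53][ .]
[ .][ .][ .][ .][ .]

67

Row 2 is complete and sums to 245; that is the magic constant.
Row 1: 57 + 69 + 31 + 43 + ? = 245, so (1,1) = 45.
Column 2 needs 245; the known cells sum to 172, so (5,2) = 73.
From column 3, 245 − (69 + 63 + 47 + 41) gives (5,3) = 25.
Using main diagonal: 45 + 51 + 47 + 53 + ? → (5,5) = 245 − 196 = 49.
From anti-diagonal, 245 − (43 + 65 + 47 + 29) gives (5,1) = 61.
Row 5 must total 245; the given cells sum to 208, so (5,4) = 37.
Column 4 needs 245; the known cells sum to 186, so (3,4) = 59.
Column 5 must total 245; the given cells sum to 190, so (4,5) = 55.
Using row 3: 35 + 47 + 59 + 71 + ? → (3,1) = 245 − 212 = 33.
Using row 4: 29 + 41 + 53 + 55 + ? → (4,1) = 245 − 178 = 67.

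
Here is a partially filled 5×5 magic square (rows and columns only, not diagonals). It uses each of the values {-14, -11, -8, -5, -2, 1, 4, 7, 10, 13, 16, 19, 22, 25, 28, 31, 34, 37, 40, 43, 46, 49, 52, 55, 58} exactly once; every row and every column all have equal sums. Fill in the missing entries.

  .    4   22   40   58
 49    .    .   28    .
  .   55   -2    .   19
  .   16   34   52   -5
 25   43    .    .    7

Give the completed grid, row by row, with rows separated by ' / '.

The 25 entries sum to 550, so each line sums to 550/5 = 110.
Row 1: 4 + 22 + 40 + 58 + ? = 110, so (1,1) = -14.
From row 4, 110 − (16 + 34 + 52 + (-5)) gives (4,1) = 13.
Column 1: -14 + 49 + 13 + 25 + ? = 110, so (3,1) = 37.
The remaining cell in column 2 is (2,2) = 110 − 118 = -8.
Column 5: 58 + 19 + (-5) + 7 + ? = 110, so (2,5) = 31.
Row 2 needs 110; the known cells sum to 100, so (2,3) = 10.
Row 3 needs 110; the known cells sum to 109, so (3,4) = 1.
Column 3 needs 110; the known cells sum to 64, so (5,3) = 46.
Column 4 needs 110; the known cells sum to 121, so (5,4) = -11.

-14 4 22 40 58 / 49 -8 10 28 31 / 37 55 -2 1 19 / 13 16 34 52 -5 / 25 43 46 -11 7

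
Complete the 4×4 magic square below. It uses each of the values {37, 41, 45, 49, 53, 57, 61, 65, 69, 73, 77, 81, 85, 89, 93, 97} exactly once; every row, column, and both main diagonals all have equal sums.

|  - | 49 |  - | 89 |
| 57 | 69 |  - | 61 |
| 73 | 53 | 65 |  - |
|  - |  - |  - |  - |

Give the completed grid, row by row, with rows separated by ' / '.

93 49 37 89 / 57 69 81 61 / 73 53 65 77 / 45 97 85 41

The 16 entries sum to 1072, so each line sums to 1072/4 = 268.
Row 2 needs 268; the known cells sum to 187, so (2,3) = 81.
From row 3, 268 − (73 + 53 + 65) gives (3,4) = 77.
The remaining cell in column 2 is (4,2) = 268 − 171 = 97.
Column 4: 89 + 61 + 77 + ? = 268, so (4,4) = 41.
Main diagonal: 69 + 65 + 41 + ? = 268, so (1,1) = 93.
Anti-diagonal must total 268; the given cells sum to 223, so (4,1) = 45.
Using row 1: 93 + 49 + 89 + ? → (1,3) = 268 − 231 = 37.
The remaining cell in row 4 is (4,3) = 268 − 183 = 85.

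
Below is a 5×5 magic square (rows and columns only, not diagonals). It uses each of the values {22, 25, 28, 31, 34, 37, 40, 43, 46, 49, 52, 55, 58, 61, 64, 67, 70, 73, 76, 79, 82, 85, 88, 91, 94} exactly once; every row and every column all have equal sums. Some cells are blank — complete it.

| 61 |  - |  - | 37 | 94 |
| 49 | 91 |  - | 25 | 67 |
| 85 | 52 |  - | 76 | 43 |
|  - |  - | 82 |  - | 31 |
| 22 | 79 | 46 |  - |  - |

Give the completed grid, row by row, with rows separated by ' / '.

The 25 entries sum to 1450, so each line sums to 1450/5 = 290.
Row 2 needs 290; the known cells sum to 232, so (2,3) = 58.
The remaining cell in row 3 is (3,3) = 290 − 256 = 34.
From column 1, 290 − (61 + 49 + 85 + 22) gives (4,1) = 73.
Column 3 needs 290; the known cells sum to 220, so (1,3) = 70.
Using column 5: 94 + 67 + 43 + 31 + ? → (5,5) = 290 − 235 = 55.
Row 1: 61 + 70 + 37 + 94 + ? = 290, so (1,2) = 28.
From row 5, 290 − (22 + 79 + 46 + 55) gives (5,4) = 88.
Column 2 must total 290; the given cells sum to 250, so (4,2) = 40.
Column 4: 37 + 25 + 76 + 88 + ? = 290, so (4,4) = 64.

61 28 70 37 94 / 49 91 58 25 67 / 85 52 34 76 43 / 73 40 82 64 31 / 22 79 46 88 55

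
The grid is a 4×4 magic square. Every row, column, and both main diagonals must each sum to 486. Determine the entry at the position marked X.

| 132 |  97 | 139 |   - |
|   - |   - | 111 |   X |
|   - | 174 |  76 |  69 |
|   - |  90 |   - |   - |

146

Row 1: 132 + 97 + 139 + ? = 486, so (1,4) = 118.
The remaining cell in row 3 is (3,1) = 486 − 319 = 167.
Using column 2: 97 + 174 + 90 + ? → (2,2) = 486 − 361 = 125.
The remaining cell in column 3 is (4,3) = 486 − 326 = 160.
Using main diagonal: 132 + 125 + 76 + ? → (4,4) = 486 − 333 = 153.
Anti-diagonal: 118 + 111 + 174 + ? = 486, so (4,1) = 83.
The remaining cell in column 1 is (2,1) = 486 − 382 = 104.
Column 4: 118 + 69 + 153 + ? = 486, so (2,4) = 146.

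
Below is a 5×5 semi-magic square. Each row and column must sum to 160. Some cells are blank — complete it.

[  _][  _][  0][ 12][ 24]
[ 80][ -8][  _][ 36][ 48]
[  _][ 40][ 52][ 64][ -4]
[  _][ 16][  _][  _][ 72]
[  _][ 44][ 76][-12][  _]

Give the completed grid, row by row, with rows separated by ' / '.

56 68 0 12 24 / 80 -8 4 36 48 / 8 40 52 64 -4 / -16 16 28 60 72 / 32 44 76 -12 20

Row 2: 80 + (-8) + 36 + 48 + ? = 160, so (2,3) = 4.
From row 3, 160 − (40 + 52 + 64 + (-4)) gives (3,1) = 8.
Column 2 needs 160; the known cells sum to 92, so (1,2) = 68.
From column 3, 160 − (0 + 4 + 52 + 76) gives (4,3) = 28.
From column 4, 160 − (12 + 36 + 64 + (-12)) gives (4,4) = 60.
From column 5, 160 − (24 + 48 + (-4) + 72) gives (5,5) = 20.
The remaining cell in row 1 is (1,1) = 160 − 104 = 56.
Row 4: 16 + 28 + 60 + 72 + ? = 160, so (4,1) = -16.
The remaining cell in row 5 is (5,1) = 160 − 128 = 32.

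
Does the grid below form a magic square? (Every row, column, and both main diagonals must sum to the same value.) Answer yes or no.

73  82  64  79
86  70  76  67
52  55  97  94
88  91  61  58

Row 1: 73 + 82 + 64 + 79 = 298.
Row 2: 86 + 70 + 76 + 67 = 299.
Row 3: 52 + 55 + 97 + 94 = 298.
Row 4: 88 + 91 + 61 + 58 = 298.
Column 1: 73 + 86 + 52 + 88 = 299.
Column 2: 82 + 70 + 55 + 91 = 298.
Column 3: 64 + 76 + 97 + 61 = 298.
Column 4: 79 + 67 + 94 + 58 = 298.
Main diagonal: 73 + 70 + 97 + 58 = 298.
Anti-diagonal: 79 + 76 + 55 + 88 = 298.

No — column 3 sums to 298 but row 2 sums to 299.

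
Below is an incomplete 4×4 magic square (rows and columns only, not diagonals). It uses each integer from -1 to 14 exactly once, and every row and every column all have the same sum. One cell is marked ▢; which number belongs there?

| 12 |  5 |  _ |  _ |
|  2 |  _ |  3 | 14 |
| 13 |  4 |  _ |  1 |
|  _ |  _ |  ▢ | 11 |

The entries are -1 through 14, which sum to 104, so each line sums to 104/4 = 26.
From row 2, 26 − (2 + 3 + 14) gives (2,2) = 7.
Row 3: 13 + 4 + 1 + ? = 26, so (3,3) = 8.
From column 1, 26 − (12 + 2 + 13) gives (4,1) = -1.
Column 2 must total 26; the given cells sum to 16, so (4,2) = 10.
Column 4: 14 + 1 + 11 + ? = 26, so (1,4) = 0.
The remaining cell in row 1 is (1,3) = 26 − 17 = 9.
Row 4 needs 26; the known cells sum to 20, so (4,3) = 6.

6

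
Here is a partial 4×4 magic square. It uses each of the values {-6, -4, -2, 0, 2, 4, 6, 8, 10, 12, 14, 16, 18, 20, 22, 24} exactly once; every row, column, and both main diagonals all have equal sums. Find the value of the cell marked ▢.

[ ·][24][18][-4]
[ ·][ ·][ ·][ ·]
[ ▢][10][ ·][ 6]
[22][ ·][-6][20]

The 16 entries sum to 144, so each line sums to 144/4 = 36.
Using row 1: 24 + 18 + (-4) + ? → (1,1) = 36 − 38 = -2.
Row 4 must total 36; the given cells sum to 36, so (4,2) = 0.
Column 2 must total 36; the given cells sum to 34, so (2,2) = 2.
From column 4, 36 − (-4 + 6 + 20) gives (2,4) = 14.
From main diagonal, 36 − (-2 + 2 + 20) gives (3,3) = 16.
Anti-diagonal must total 36; the given cells sum to 28, so (2,3) = 8.
Row 2 must total 36; the given cells sum to 24, so (2,1) = 12.
Row 3 needs 36; the known cells sum to 32, so (3,1) = 4.

4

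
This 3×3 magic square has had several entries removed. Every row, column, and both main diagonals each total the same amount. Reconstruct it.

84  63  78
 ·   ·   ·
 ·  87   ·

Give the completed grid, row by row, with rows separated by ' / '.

84 63 78 / 69 75 81 / 72 87 66

Row 1 is already complete: 84 + 63 + 78 = 225, so that is the magic constant.
Column 2 needs 225; the known cells sum to 150, so (2,2) = 75.
Main diagonal: 84 + 75 + ? = 225, so (3,3) = 66.
Anti-diagonal needs 225; the known cells sum to 153, so (3,1) = 72.
Column 1 must total 225; the given cells sum to 156, so (2,1) = 69.
Column 3 needs 225; the known cells sum to 144, so (2,3) = 81.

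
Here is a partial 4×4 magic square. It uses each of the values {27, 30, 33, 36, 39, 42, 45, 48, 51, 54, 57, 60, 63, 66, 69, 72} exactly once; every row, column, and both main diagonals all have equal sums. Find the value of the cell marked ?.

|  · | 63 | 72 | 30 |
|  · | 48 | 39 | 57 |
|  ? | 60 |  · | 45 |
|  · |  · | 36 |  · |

42

The 16 entries sum to 792, so each line sums to 792/4 = 198.
Row 1: 63 + 72 + 30 + ? = 198, so (1,1) = 33.
The remaining cell in row 2 is (2,1) = 198 − 144 = 54.
Column 2 needs 198; the known cells sum to 171, so (4,2) = 27.
Column 3 needs 198; the known cells sum to 147, so (3,3) = 51.
Column 4 must total 198; the given cells sum to 132, so (4,4) = 66.
Using anti-diagonal: 30 + 39 + 60 + ? → (4,1) = 198 − 129 = 69.
Row 3 must total 198; the given cells sum to 156, so (3,1) = 42.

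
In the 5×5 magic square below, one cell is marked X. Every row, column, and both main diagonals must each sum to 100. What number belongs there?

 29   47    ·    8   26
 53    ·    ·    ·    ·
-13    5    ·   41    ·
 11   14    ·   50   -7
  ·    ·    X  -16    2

Row 1: 29 + 47 + 8 + 26 + ? = 100, so (1,3) = -10.
Row 4: 11 + 14 + 50 + (-7) + ? = 100, so (4,3) = 32.
Using column 1: 29 + 53 + (-13) + 11 + ? → (5,1) = 100 − 80 = 20.
Column 4 must total 100; the given cells sum to 83, so (2,4) = 17.
Anti-diagonal: 26 + 17 + 14 + 20 + ? = 100, so (3,3) = 23.
Row 3: -13 + 5 + 23 + 41 + ? = 100, so (3,5) = 44.
Column 5 must total 100; the given cells sum to 65, so (2,5) = 35.
Using main diagonal: 29 + 23 + 50 + 2 + ? → (2,2) = 100 − 104 = -4.
Row 2 must total 100; the given cells sum to 101, so (2,3) = -1.
Column 2 needs 100; the known cells sum to 62, so (5,2) = 38.
The remaining cell in column 3 is (5,3) = 100 − 44 = 56.

56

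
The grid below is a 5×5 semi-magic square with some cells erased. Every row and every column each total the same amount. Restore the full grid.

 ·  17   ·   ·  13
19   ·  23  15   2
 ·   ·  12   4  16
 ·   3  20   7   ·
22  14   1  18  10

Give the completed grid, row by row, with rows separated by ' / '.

Row 5 is already complete: 22 + 14 + 1 + 18 + 10 = 65, so that is the magic constant.
Row 2 needs 65; the known cells sum to 59, so (2,2) = 6.
The remaining cell in column 2 is (3,2) = 65 − 40 = 25.
From column 3, 65 − (23 + 12 + 20 + 1) gives (1,3) = 9.
The remaining cell in column 4 is (1,4) = 65 − 44 = 21.
Column 5: 13 + 2 + 16 + 10 + ? = 65, so (4,5) = 24.
Row 1: 17 + 9 + 21 + 13 + ? = 65, so (1,1) = 5.
Using row 3: 25 + 12 + 4 + 16 + ? → (3,1) = 65 − 57 = 8.
Row 4 needs 65; the known cells sum to 54, so (4,1) = 11.

5 17 9 21 13 / 19 6 23 15 2 / 8 25 12 4 16 / 11 3 20 7 24 / 22 14 1 18 10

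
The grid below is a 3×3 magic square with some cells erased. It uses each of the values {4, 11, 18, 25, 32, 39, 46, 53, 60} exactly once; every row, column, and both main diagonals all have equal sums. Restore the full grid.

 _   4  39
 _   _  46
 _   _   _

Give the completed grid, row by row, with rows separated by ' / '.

The 9 entries sum to 288, so each line sums to 288/3 = 96.
The remaining cell in row 1 is (1,1) = 96 − 43 = 53.
Column 3 needs 96; the known cells sum to 85, so (3,3) = 11.
Main diagonal must total 96; the given cells sum to 64, so (2,2) = 32.
Using anti-diagonal: 39 + 32 + ? → (3,1) = 96 − 71 = 25.
The remaining cell in row 2 is (2,1) = 96 − 78 = 18.
Using row 3: 25 + 11 + ? → (3,2) = 96 − 36 = 60.

53 4 39 / 18 32 46 / 25 60 11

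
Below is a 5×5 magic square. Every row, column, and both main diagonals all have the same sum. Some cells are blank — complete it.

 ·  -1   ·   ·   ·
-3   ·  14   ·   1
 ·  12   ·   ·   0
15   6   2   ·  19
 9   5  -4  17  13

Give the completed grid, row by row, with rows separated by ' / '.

3 -1 20 11 7 / -3 18 14 10 1 / 16 12 8 4 0 / 15 6 2 -2 19 / 9 5 -4 17 13

Row 5 is already complete: 9 + 5 + -4 + 17 + 13 = 40, so that is the magic constant.
Row 4 must total 40; the given cells sum to 42, so (4,4) = -2.
Column 2 must total 40; the given cells sum to 22, so (2,2) = 18.
Using column 5: 1 + 0 + 19 + 13 + ? → (1,5) = 40 − 33 = 7.
The remaining cell in row 2 is (2,4) = 40 − 30 = 10.
The remaining cell in anti-diagonal is (3,3) = 40 − 32 = 8.
Using column 3: 14 + 8 + 2 + (-4) + ? → (1,3) = 40 − 20 = 20.
From main diagonal, 40 − (18 + 8 + (-2) + 13) gives (1,1) = 3.
The remaining cell in row 1 is (1,4) = 40 − 29 = 11.
Column 1 must total 40; the given cells sum to 24, so (3,1) = 16.
The remaining cell in column 4 is (3,4) = 40 − 36 = 4.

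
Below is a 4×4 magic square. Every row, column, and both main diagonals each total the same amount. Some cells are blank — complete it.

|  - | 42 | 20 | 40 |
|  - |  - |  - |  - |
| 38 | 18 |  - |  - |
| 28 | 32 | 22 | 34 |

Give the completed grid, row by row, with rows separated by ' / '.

14 42 20 40 / 36 24 30 26 / 38 18 44 16 / 28 32 22 34

Row 4 is already complete: 28 + 32 + 22 + 34 = 116, so that is the magic constant.
From row 1, 116 − (42 + 20 + 40) gives (1,1) = 14.
From column 1, 116 − (14 + 38 + 28) gives (2,1) = 36.
Using column 2: 42 + 18 + 32 + ? → (2,2) = 116 − 92 = 24.
Main diagonal needs 116; the known cells sum to 72, so (3,3) = 44.
Anti-diagonal needs 116; the known cells sum to 86, so (2,3) = 30.
From row 2, 116 − (36 + 24 + 30) gives (2,4) = 26.
Row 3 must total 116; the given cells sum to 100, so (3,4) = 16.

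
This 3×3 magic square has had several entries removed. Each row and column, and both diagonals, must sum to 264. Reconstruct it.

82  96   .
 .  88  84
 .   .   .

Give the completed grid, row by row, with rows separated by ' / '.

82 96 86 / 92 88 84 / 90 80 94

From row 1, 264 − (82 + 96) gives (1,3) = 86.
The remaining cell in row 2 is (2,1) = 264 − 172 = 92.
Column 1: 82 + 92 + ? = 264, so (3,1) = 90.
Column 2 needs 264; the known cells sum to 184, so (3,2) = 80.
Column 3 needs 264; the known cells sum to 170, so (3,3) = 94.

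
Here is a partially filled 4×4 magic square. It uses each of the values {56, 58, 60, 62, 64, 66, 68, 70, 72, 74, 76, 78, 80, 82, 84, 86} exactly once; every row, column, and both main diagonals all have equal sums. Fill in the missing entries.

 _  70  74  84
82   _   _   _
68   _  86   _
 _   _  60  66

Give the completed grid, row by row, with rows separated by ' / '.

The 16 entries sum to 1136, so each line sums to 1136/4 = 284.
Row 1: 70 + 74 + 84 + ? = 284, so (1,1) = 56.
Using column 1: 56 + 82 + 68 + ? → (4,1) = 284 − 206 = 78.
Column 3 must total 284; the given cells sum to 220, so (2,3) = 64.
The remaining cell in main diagonal is (2,2) = 284 − 208 = 76.
Using anti-diagonal: 84 + 64 + 78 + ? → (3,2) = 284 − 226 = 58.
Using row 2: 82 + 76 + 64 + ? → (2,4) = 284 − 222 = 62.
Using row 3: 68 + 58 + 86 + ? → (3,4) = 284 − 212 = 72.
Using row 4: 78 + 60 + 66 + ? → (4,2) = 284 − 204 = 80.

56 70 74 84 / 82 76 64 62 / 68 58 86 72 / 78 80 60 66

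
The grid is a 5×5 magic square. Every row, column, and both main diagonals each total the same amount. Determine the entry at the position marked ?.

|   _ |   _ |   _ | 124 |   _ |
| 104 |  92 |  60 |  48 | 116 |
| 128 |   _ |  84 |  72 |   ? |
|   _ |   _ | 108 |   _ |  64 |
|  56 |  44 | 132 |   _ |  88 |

Row 2 is complete and sums to 420; that is the magic constant.
Row 5 must total 420; the given cells sum to 320, so (5,4) = 100.
Column 3: 60 + 84 + 108 + 132 + ? = 420, so (1,3) = 36.
Using column 4: 124 + 48 + 72 + 100 + ? → (4,4) = 420 − 344 = 76.
From main diagonal, 420 − (92 + 84 + 76 + 88) gives (1,1) = 80.
From column 1, 420 − (80 + 104 + 128 + 56) gives (4,1) = 52.
Row 4 must total 420; the given cells sum to 300, so (4,2) = 120.
Anti-diagonal must total 420; the given cells sum to 308, so (1,5) = 112.
Row 1: 80 + 36 + 124 + 112 + ? = 420, so (1,2) = 68.
Column 2: 68 + 92 + 120 + 44 + ? = 420, so (3,2) = 96.
Column 5 must total 420; the given cells sum to 380, so (3,5) = 40.

40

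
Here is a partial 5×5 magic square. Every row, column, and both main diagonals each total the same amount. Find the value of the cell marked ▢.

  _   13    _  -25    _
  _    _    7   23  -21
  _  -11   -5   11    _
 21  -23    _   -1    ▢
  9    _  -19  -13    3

Column 4 is complete and sums to -5; that is the magic constant.
Row 5: 9 + (-19) + (-13) + 3 + ? = -5, so (5,2) = 15.
Using column 2: 13 + (-11) + (-23) + 15 + ? → (2,2) = -5 − (-6) = 1.
Using main diagonal: 1 + (-5) + (-1) + 3 + ? → (1,1) = -5 − (-2) = -3.
Anti-diagonal must total -5; the given cells sum to 4, so (1,5) = -9.
Row 1 needs -5; the known cells sum to -24, so (1,3) = 19.
Row 2: 1 + 7 + 23 + (-21) + ? = -5, so (2,1) = -15.
Column 1: -3 + (-15) + 21 + 9 + ? = -5, so (3,1) = -17.
Column 3 must total -5; the given cells sum to 2, so (4,3) = -7.
The remaining cell in row 3 is (3,5) = -5 − (-22) = 17.
The remaining cell in row 4 is (4,5) = -5 − (-10) = 5.

5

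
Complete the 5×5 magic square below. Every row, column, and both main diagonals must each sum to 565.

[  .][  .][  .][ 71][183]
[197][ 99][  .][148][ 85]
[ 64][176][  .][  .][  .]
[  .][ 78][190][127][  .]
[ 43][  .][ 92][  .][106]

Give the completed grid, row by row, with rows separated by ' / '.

120 57 134 71 183 / 197 99 36 148 85 / 64 176 113 50 162 / 141 78 190 127 29 / 43 155 92 169 106

Row 2 needs 565; the known cells sum to 529, so (2,3) = 36.
Using anti-diagonal: 183 + 148 + 78 + 43 + ? → (3,3) = 565 − 452 = 113.
Column 3 needs 565; the known cells sum to 431, so (1,3) = 134.
Main diagonal must total 565; the given cells sum to 445, so (1,1) = 120.
Row 1 must total 565; the given cells sum to 508, so (1,2) = 57.
From column 1, 565 − (120 + 197 + 64 + 43) gives (4,1) = 141.
From column 2, 565 − (57 + 99 + 176 + 78) gives (5,2) = 155.
Row 4 needs 565; the known cells sum to 536, so (4,5) = 29.
Using row 5: 43 + 155 + 92 + 106 + ? → (5,4) = 565 − 396 = 169.
Column 4 must total 565; the given cells sum to 515, so (3,4) = 50.
The remaining cell in column 5 is (3,5) = 565 − 403 = 162.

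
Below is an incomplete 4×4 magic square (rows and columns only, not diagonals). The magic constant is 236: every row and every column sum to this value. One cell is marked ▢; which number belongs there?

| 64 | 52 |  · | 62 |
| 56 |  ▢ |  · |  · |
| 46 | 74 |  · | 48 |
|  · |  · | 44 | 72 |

Using row 1: 64 + 52 + 62 + ? → (1,3) = 236 − 178 = 58.
From row 3, 236 − (46 + 74 + 48) gives (3,3) = 68.
Column 1 must total 236; the given cells sum to 166, so (4,1) = 70.
The remaining cell in column 3 is (2,3) = 236 − 170 = 66.
Column 4 must total 236; the given cells sum to 182, so (2,4) = 54.
The remaining cell in row 2 is (2,2) = 236 − 176 = 60.

60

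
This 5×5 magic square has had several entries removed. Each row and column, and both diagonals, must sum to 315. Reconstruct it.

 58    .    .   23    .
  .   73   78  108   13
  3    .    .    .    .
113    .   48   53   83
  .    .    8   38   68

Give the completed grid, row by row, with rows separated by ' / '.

58 88 118 23 28 / 43 73 78 108 13 / 3 33 63 93 123 / 113 18 48 53 83 / 98 103 8 38 68

The remaining cell in row 2 is (2,1) = 315 − 272 = 43.
From row 4, 315 − (113 + 48 + 53 + 83) gives (4,2) = 18.
Using column 1: 58 + 43 + 3 + 113 + ? → (5,1) = 315 − 217 = 98.
Column 4 needs 315; the known cells sum to 222, so (3,4) = 93.
Main diagonal must total 315; the given cells sum to 252, so (3,3) = 63.
The remaining cell in anti-diagonal is (1,5) = 315 − 287 = 28.
The remaining cell in row 5 is (5,2) = 315 − 212 = 103.
Column 3: 78 + 63 + 48 + 8 + ? = 315, so (1,3) = 118.
The remaining cell in column 5 is (3,5) = 315 − 192 = 123.
The remaining cell in row 1 is (1,2) = 315 − 227 = 88.
The remaining cell in row 3 is (3,2) = 315 − 282 = 33.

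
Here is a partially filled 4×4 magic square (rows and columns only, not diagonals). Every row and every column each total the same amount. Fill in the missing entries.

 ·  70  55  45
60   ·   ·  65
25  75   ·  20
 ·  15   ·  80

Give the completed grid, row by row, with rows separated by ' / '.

40 70 55 45 / 60 50 35 65 / 25 75 90 20 / 85 15 30 80

Column 4 is already complete: 45 + 65 + 20 + 80 = 210, so that is the magic constant.
Row 1 must total 210; the given cells sum to 170, so (1,1) = 40.
The remaining cell in row 3 is (3,3) = 210 − 120 = 90.
Using column 1: 40 + 60 + 25 + ? → (4,1) = 210 − 125 = 85.
From column 2, 210 − (70 + 75 + 15) gives (2,2) = 50.
The remaining cell in row 2 is (2,3) = 210 − 175 = 35.
The remaining cell in row 4 is (4,3) = 210 − 180 = 30.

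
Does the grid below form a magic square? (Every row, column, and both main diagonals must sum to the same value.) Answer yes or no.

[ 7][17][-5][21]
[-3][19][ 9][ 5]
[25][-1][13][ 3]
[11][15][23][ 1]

No — row 4 sums to 50 but row 3 sums to 40.

Row 1: 7 + 17 + (-5) + 21 = 40.
Row 2: -3 + 19 + 9 + 5 = 30.
Row 3: 25 + (-1) + 13 + 3 = 40.
Row 4: 11 + 15 + 23 + 1 = 50.
Column 1: 7 + (-3) + 25 + 11 = 40.
Column 2: 17 + 19 + (-1) + 15 = 50.
Column 3: -5 + 9 + 13 + 23 = 40.
Column 4: 21 + 5 + 3 + 1 = 30.
Main diagonal: 7 + 19 + 13 + 1 = 40.
Anti-diagonal: 21 + 9 + (-1) + 11 = 40.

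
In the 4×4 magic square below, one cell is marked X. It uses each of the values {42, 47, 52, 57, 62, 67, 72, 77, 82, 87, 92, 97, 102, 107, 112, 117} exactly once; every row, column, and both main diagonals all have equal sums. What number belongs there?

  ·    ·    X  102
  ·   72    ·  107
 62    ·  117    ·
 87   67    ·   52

The 16 entries sum to 1272, so each line sums to 1272/4 = 318.
Row 4 needs 318; the known cells sum to 206, so (4,3) = 112.
The remaining cell in column 4 is (3,4) = 318 − 261 = 57.
Main diagonal: 72 + 117 + 52 + ? = 318, so (1,1) = 77.
Using row 3: 62 + 117 + 57 + ? → (3,2) = 318 − 236 = 82.
From column 1, 318 − (77 + 62 + 87) gives (2,1) = 92.
From column 2, 318 − (72 + 82 + 67) gives (1,2) = 97.
Anti-diagonal needs 318; the known cells sum to 271, so (2,3) = 47.
Row 1 needs 318; the known cells sum to 276, so (1,3) = 42.

42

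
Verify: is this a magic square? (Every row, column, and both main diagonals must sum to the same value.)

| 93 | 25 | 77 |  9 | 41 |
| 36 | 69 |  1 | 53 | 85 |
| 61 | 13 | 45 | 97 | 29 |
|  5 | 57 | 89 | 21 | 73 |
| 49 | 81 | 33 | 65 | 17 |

No — row 5 sums to 245 but row 2 sums to 244.

Row 1: 93 + 25 + 77 + 9 + 41 = 245.
Row 2: 36 + 69 + 1 + 53 + 85 = 244.
Row 3: 61 + 13 + 45 + 97 + 29 = 245.
Row 4: 5 + 57 + 89 + 21 + 73 = 245.
Row 5: 49 + 81 + 33 + 65 + 17 = 245.
Column 1: 93 + 36 + 61 + 5 + 49 = 244.
Column 2: 25 + 69 + 13 + 57 + 81 = 245.
Column 3: 77 + 1 + 45 + 89 + 33 = 245.
Column 4: 9 + 53 + 97 + 21 + 65 = 245.
Column 5: 41 + 85 + 29 + 73 + 17 = 245.
Main diagonal: 93 + 69 + 45 + 21 + 17 = 245.
Anti-diagonal: 41 + 53 + 45 + 57 + 49 = 245.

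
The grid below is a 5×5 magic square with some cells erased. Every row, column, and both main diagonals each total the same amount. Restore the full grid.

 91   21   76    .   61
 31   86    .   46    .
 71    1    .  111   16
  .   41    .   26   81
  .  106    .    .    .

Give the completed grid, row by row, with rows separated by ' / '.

91 21 76 6 61 / 31 86 -9 46 101 / 71 1 56 111 16 / 11 41 96 26 81 / 51 106 36 66 -4

Column 2 is already complete: 21 + 86 + 1 + 41 + 106 = 255, so that is the magic constant.
From row 1, 255 − (91 + 21 + 76 + 61) gives (1,4) = 6.
Row 3: 71 + 1 + 111 + 16 + ? = 255, so (3,3) = 56.
The remaining cell in column 4 is (5,4) = 255 − 189 = 66.
Using main diagonal: 91 + 86 + 56 + 26 + ? → (5,5) = 255 − 259 = -4.
Using anti-diagonal: 61 + 46 + 56 + 41 + ? → (5,1) = 255 − 204 = 51.
Row 5 must total 255; the given cells sum to 219, so (5,3) = 36.
Column 1 needs 255; the known cells sum to 244, so (4,1) = 11.
Column 5 needs 255; the known cells sum to 154, so (2,5) = 101.
The remaining cell in row 2 is (2,3) = 255 − 264 = -9.
The remaining cell in row 4 is (4,3) = 255 − 159 = 96.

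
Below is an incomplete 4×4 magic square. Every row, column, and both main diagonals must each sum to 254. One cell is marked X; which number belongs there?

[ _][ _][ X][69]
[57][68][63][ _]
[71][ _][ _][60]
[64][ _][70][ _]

56

The remaining cell in row 2 is (2,4) = 254 − 188 = 66.
Column 1: 57 + 71 + 64 + ? = 254, so (1,1) = 62.
The remaining cell in column 4 is (4,4) = 254 − 195 = 59.
Main diagonal needs 254; the known cells sum to 189, so (3,3) = 65.
Anti-diagonal needs 254; the known cells sum to 196, so (3,2) = 58.
From row 4, 254 − (64 + 70 + 59) gives (4,2) = 61.
The remaining cell in column 2 is (1,2) = 254 − 187 = 67.
Column 3: 63 + 65 + 70 + ? = 254, so (1,3) = 56.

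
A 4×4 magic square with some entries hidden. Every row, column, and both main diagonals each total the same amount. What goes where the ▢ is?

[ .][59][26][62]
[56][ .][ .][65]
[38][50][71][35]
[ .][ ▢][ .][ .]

41

Row 3 is complete and sums to 194; that is the magic constant.
From row 1, 194 − (59 + 26 + 62) gives (1,1) = 47.
From column 1, 194 − (47 + 56 + 38) gives (4,1) = 53.
Column 4: 62 + 65 + 35 + ? = 194, so (4,4) = 32.
Main diagonal: 47 + 71 + 32 + ? = 194, so (2,2) = 44.
Using anti-diagonal: 62 + 50 + 53 + ? → (2,3) = 194 − 165 = 29.
The remaining cell in column 2 is (4,2) = 194 − 153 = 41.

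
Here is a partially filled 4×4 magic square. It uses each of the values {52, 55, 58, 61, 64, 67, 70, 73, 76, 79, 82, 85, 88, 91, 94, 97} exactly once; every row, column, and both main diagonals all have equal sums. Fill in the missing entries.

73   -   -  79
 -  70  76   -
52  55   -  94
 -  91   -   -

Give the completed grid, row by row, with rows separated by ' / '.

The 16 entries sum to 1192, so each line sums to 1192/4 = 298.
Row 3 needs 298; the known cells sum to 201, so (3,3) = 97.
From column 2, 298 − (70 + 55 + 91) gives (1,2) = 82.
Main diagonal needs 298; the known cells sum to 240, so (4,4) = 58.
Using anti-diagonal: 79 + 76 + 55 + ? → (4,1) = 298 − 210 = 88.
Row 1: 73 + 82 + 79 + ? = 298, so (1,3) = 64.
Row 4: 88 + 91 + 58 + ? = 298, so (4,3) = 61.
From column 1, 298 − (73 + 52 + 88) gives (2,1) = 85.
The remaining cell in column 4 is (2,4) = 298 − 231 = 67.

73 82 64 79 / 85 70 76 67 / 52 55 97 94 / 88 91 61 58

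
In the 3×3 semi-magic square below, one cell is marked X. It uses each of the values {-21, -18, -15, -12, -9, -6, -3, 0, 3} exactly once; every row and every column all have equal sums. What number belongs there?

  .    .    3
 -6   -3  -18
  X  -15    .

The 9 entries sum to -81, so each line sums to -81/3 = -27.
Using column 2: -3 + (-15) + ? → (1,2) = -27 − (-18) = -9.
Column 3 needs -27; the known cells sum to -15, so (3,3) = -12.
Row 1: -9 + 3 + ? = -27, so (1,1) = -21.
Row 3: -15 + (-12) + ? = -27, so (3,1) = 0.

0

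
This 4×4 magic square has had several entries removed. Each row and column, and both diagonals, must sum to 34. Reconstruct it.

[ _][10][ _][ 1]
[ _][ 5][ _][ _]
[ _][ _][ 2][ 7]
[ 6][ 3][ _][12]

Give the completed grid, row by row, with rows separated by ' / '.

From row 4, 34 − (6 + 3 + 12) gives (4,3) = 13.
From column 2, 34 − (10 + 5 + 3) gives (3,2) = 16.
Column 4 needs 34; the known cells sum to 20, so (2,4) = 14.
The remaining cell in main diagonal is (1,1) = 34 − 19 = 15.
The remaining cell in anti-diagonal is (2,3) = 34 − 23 = 11.
Using row 1: 15 + 10 + 1 + ? → (1,3) = 34 − 26 = 8.
From row 2, 34 − (5 + 11 + 14) gives (2,1) = 4.
Row 3: 16 + 2 + 7 + ? = 34, so (3,1) = 9.

15 10 8 1 / 4 5 11 14 / 9 16 2 7 / 6 3 13 12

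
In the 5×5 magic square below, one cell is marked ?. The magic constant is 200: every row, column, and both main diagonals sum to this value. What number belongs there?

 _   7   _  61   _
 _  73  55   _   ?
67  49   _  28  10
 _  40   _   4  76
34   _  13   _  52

The remaining cell in row 3 is (3,3) = 200 − 154 = 46.
Column 2 must total 200; the given cells sum to 169, so (5,2) = 31.
Main diagonal needs 200; the known cells sum to 175, so (1,1) = 25.
Row 5: 34 + 31 + 13 + 52 + ? = 200, so (5,4) = 70.
Column 4 needs 200; the known cells sum to 163, so (2,4) = 37.
From anti-diagonal, 200 − (37 + 46 + 40 + 34) gives (1,5) = 43.
From row 1, 200 − (25 + 7 + 61 + 43) gives (1,3) = 64.
Column 3: 64 + 55 + 46 + 13 + ? = 200, so (4,3) = 22.
Column 5 must total 200; the given cells sum to 181, so (2,5) = 19.

19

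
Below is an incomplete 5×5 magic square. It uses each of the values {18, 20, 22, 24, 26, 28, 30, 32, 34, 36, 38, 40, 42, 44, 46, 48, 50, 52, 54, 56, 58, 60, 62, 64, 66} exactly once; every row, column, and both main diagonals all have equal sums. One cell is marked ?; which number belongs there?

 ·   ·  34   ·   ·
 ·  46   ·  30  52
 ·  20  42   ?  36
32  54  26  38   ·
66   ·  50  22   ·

64

The 25 entries sum to 1050, so each line sums to 1050/5 = 210.
From row 4, 210 − (32 + 54 + 26 + 38) gives (4,5) = 60.
From column 3, 210 − (34 + 42 + 26 + 50) gives (2,3) = 58.
From anti-diagonal, 210 − (30 + 42 + 54 + 66) gives (1,5) = 18.
Row 2 must total 210; the given cells sum to 186, so (2,1) = 24.
From column 5, 210 − (18 + 52 + 36 + 60) gives (5,5) = 44.
Main diagonal needs 210; the known cells sum to 170, so (1,1) = 40.
Row 5 must total 210; the given cells sum to 182, so (5,2) = 28.
Column 1 needs 210; the known cells sum to 162, so (3,1) = 48.
The remaining cell in column 2 is (1,2) = 210 − 148 = 62.
Row 1 must total 210; the given cells sum to 154, so (1,4) = 56.
Row 3: 48 + 20 + 42 + 36 + ? = 210, so (3,4) = 64.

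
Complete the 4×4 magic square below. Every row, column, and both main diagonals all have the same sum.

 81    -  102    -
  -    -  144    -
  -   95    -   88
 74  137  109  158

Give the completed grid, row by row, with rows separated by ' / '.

81 130 102 165 / 151 116 144 67 / 172 95 123 88 / 74 137 109 158

Row 4 is already complete: 74 + 137 + 109 + 158 = 478, so that is the magic constant.
Using column 3: 102 + 144 + 109 + ? → (3,3) = 478 − 355 = 123.
Main diagonal: 81 + 123 + 158 + ? = 478, so (2,2) = 116.
Anti-diagonal needs 478; the known cells sum to 313, so (1,4) = 165.
From row 1, 478 − (81 + 102 + 165) gives (1,2) = 130.
Row 3: 95 + 123 + 88 + ? = 478, so (3,1) = 172.
From column 1, 478 − (81 + 172 + 74) gives (2,1) = 151.
Column 4: 165 + 88 + 158 + ? = 478, so (2,4) = 67.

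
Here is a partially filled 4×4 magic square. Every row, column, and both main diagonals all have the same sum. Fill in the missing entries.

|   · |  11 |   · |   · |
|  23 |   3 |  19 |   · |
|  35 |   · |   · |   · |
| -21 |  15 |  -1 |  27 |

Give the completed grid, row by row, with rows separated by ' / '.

Row 4 is already complete: -21 + 15 + -1 + 27 = 20, so that is the magic constant.
Row 2: 23 + 3 + 19 + ? = 20, so (2,4) = -25.
The remaining cell in column 1 is (1,1) = 20 − 37 = -17.
Column 2: 11 + 3 + 15 + ? = 20, so (3,2) = -9.
Main diagonal must total 20; the given cells sum to 13, so (3,3) = 7.
From anti-diagonal, 20 − (19 + (-9) + (-21)) gives (1,4) = 31.
From row 1, 20 − (-17 + 11 + 31) gives (1,3) = -5.
Using row 3: 35 + (-9) + 7 + ? → (3,4) = 20 − 33 = -13.

-17 11 -5 31 / 23 3 19 -25 / 35 -9 7 -13 / -21 15 -1 27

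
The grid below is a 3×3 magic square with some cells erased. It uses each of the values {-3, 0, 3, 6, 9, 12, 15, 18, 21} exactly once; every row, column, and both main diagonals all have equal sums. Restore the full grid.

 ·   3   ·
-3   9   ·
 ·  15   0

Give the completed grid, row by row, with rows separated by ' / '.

18 3 6 / -3 9 21 / 12 15 0

The 9 entries sum to 81, so each line sums to 81/3 = 27.
Row 2 needs 27; the known cells sum to 6, so (2,3) = 21.
Row 3: 15 + 0 + ? = 27, so (3,1) = 12.
Column 1: -3 + 12 + ? = 27, so (1,1) = 18.
Column 3 must total 27; the given cells sum to 21, so (1,3) = 6.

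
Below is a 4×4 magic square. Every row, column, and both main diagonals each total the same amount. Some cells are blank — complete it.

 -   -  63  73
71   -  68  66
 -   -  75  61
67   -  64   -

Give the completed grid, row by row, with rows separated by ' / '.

60 74 63 73 / 71 65 68 66 / 72 62 75 61 / 67 69 64 70

Column 3 is already complete: 63 + 68 + 75 + 64 = 270, so that is the magic constant.
Row 2: 71 + 68 + 66 + ? = 270, so (2,2) = 65.
Column 4 needs 270; the known cells sum to 200, so (4,4) = 70.
Main diagonal: 65 + 75 + 70 + ? = 270, so (1,1) = 60.
From anti-diagonal, 270 − (73 + 68 + 67) gives (3,2) = 62.
From row 1, 270 − (60 + 63 + 73) gives (1,2) = 74.
The remaining cell in row 3 is (3,1) = 270 − 198 = 72.
Row 4 needs 270; the known cells sum to 201, so (4,2) = 69.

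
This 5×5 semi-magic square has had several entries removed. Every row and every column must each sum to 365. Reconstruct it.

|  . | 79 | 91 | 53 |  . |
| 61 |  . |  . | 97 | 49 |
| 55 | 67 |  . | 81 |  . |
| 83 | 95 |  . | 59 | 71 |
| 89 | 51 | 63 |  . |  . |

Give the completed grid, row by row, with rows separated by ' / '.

77 79 91 53 65 / 61 73 85 97 49 / 55 67 69 81 93 / 83 95 57 59 71 / 89 51 63 75 87

Row 4 must total 365; the given cells sum to 308, so (4,3) = 57.
From column 1, 365 − (61 + 55 + 83 + 89) gives (1,1) = 77.
Column 2: 79 + 67 + 95 + 51 + ? = 365, so (2,2) = 73.
Column 4: 53 + 97 + 81 + 59 + ? = 365, so (5,4) = 75.
Row 1: 77 + 79 + 91 + 53 + ? = 365, so (1,5) = 65.
Using row 2: 61 + 73 + 97 + 49 + ? → (2,3) = 365 − 280 = 85.
Using row 5: 89 + 51 + 63 + 75 + ? → (5,5) = 365 − 278 = 87.
Column 3 must total 365; the given cells sum to 296, so (3,3) = 69.
Column 5 needs 365; the known cells sum to 272, so (3,5) = 93.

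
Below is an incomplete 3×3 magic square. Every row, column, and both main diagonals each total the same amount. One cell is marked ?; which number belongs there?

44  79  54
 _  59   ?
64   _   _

Anti-diagonal is complete and sums to 177; that is the magic constant.
Using column 1: 44 + 64 + ? → (2,1) = 177 − 108 = 69.
Column 2 needs 177; the known cells sum to 138, so (3,2) = 39.
Main diagonal must total 177; the given cells sum to 103, so (3,3) = 74.
Using row 2: 69 + 59 + ? → (2,3) = 177 − 128 = 49.

49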